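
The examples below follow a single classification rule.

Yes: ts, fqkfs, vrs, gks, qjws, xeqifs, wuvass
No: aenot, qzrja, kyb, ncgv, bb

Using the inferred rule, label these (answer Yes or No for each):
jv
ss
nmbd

No, Yes, No

The simplest hypothesis consistent with all the labels is: contains 's'.
jv — no 's', hence No.
ss — has 's', hence Yes.
nmbd — no 's', hence No.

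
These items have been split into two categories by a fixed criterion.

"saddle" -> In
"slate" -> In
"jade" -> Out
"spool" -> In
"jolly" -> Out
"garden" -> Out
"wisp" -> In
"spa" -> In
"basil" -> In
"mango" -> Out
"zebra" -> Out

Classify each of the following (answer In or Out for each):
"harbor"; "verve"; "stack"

Out, Out, In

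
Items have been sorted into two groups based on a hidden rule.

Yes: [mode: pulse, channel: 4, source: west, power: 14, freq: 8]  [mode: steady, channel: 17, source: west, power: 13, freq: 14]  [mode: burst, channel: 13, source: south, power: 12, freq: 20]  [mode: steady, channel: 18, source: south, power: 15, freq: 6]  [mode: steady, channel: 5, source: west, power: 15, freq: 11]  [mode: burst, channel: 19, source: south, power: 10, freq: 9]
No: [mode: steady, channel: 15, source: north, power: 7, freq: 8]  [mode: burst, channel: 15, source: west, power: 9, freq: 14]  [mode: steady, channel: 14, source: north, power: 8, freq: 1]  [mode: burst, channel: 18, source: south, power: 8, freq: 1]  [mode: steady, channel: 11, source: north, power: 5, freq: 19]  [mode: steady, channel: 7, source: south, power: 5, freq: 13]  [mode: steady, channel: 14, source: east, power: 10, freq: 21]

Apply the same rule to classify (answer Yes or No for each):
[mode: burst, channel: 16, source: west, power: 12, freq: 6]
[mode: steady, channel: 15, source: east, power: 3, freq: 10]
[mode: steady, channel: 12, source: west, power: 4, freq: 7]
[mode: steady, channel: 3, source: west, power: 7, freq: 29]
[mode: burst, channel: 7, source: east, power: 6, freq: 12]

Every 'Yes' example satisfies: power ≥ 10 AND freq ≤ 20. None of the 'No' examples do.
[mode: burst, channel: 16, source: west, power: 12, freq: 6] — power = 12, freq = 6, hence Yes. [mode: steady, channel: 15, source: east, power: 3, freq: 10] — power = 3, freq = 10, hence No. [mode: steady, channel: 12, source: west, power: 4, freq: 7] — power = 4, freq = 7, hence No. [mode: steady, channel: 3, source: west, power: 7, freq: 29] — power = 7, freq = 29, hence No. [mode: burst, channel: 7, source: east, power: 6, freq: 12] — power = 6, freq = 12, hence No.

Yes, No, No, No, No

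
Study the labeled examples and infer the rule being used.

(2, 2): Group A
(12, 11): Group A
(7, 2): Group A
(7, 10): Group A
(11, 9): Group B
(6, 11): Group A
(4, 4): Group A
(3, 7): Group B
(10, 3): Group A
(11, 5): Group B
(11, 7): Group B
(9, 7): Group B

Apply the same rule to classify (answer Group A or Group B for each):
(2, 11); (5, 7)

Group A, Group B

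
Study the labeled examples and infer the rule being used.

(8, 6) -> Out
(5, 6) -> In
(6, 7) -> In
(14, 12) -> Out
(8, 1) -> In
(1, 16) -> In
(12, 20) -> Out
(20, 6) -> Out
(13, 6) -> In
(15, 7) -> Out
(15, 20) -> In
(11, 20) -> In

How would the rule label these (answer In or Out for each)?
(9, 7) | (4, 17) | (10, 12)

Out, In, Out

The pattern is that an item is 'In' exactly when: sum is odd.
(9, 7) — 9+7 = 16, hence Out.
(4, 17) — 4+17 = 21, hence In.
(10, 12) — 10+12 = 22, hence Out.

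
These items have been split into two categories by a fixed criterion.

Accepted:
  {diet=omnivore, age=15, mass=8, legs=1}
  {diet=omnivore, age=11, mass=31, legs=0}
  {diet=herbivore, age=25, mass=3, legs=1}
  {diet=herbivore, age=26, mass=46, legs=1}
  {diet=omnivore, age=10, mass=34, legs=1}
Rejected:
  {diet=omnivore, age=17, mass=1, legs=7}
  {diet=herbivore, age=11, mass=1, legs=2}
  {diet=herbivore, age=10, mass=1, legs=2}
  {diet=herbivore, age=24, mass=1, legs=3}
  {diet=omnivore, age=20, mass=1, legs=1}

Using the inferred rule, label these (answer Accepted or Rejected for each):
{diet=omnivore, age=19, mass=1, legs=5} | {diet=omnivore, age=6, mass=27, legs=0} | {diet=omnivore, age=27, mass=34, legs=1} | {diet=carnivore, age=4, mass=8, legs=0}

Rejected, Accepted, Accepted, Accepted

The simplest hypothesis consistent with all the labels is: mass ≥ 3.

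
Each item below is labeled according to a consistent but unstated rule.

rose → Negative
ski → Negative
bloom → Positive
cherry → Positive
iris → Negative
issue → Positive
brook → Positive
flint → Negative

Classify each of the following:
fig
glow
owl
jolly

Negative, Negative, Negative, Positive

The rule appears to be: has a double letter.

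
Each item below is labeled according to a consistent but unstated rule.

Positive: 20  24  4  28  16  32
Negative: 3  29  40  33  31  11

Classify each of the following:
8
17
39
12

One predicate separates the groups cleanly: even AND at most 32.
8 → 8 is even, 8 ≤ 32 → Positive.
17 → 17 is odd, 17 ≤ 32 → Negative.
39 → 39 is odd, 39 > 32 → Negative.
12 → 12 is even, 12 ≤ 32 → Positive.

Positive, Negative, Negative, Positive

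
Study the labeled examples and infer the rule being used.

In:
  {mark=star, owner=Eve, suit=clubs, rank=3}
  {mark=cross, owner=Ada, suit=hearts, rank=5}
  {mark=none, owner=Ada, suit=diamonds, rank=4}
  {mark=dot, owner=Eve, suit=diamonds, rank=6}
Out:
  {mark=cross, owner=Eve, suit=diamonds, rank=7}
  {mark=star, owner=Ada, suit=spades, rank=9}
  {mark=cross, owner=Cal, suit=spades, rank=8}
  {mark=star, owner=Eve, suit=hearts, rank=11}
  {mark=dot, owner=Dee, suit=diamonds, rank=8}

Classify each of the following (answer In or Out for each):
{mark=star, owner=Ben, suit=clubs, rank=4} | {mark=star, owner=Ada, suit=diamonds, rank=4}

In, In

The common property of the 'In' items is: rank ≤ 6. No 'Out' item has it.
{mark=star, owner=Ben, suit=clubs, rank=4}: rank = 4, passes → In. {mark=star, owner=Ada, suit=diamonds, rank=4}: rank = 4, passes → In.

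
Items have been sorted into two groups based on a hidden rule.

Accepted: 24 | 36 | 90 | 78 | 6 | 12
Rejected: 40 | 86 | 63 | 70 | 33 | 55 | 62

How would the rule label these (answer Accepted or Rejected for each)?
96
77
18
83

Accepted, Rejected, Accepted, Rejected

Checking candidate rules against both groups, what survives is: multiple of 6.
96: 96 = 6·16, qualifies → Accepted. 77: 77 = 6·12 + 5, doesn't qualify → Rejected. 18: 18 = 6·3, qualifies → Accepted. 83: 83 = 6·13 + 5, doesn't qualify → Rejected.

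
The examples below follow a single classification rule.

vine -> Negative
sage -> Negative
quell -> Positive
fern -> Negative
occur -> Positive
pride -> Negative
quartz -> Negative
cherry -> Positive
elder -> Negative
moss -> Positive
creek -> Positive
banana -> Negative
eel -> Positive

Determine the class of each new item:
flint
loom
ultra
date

Negative, Positive, Negative, Negative

One predicate separates the groups cleanly: has a double letter.
flint — no doubled letter, hence Negative. loom — 'oo' doubled, hence Positive. ultra — no doubled letter, hence Negative. date — no doubled letter, hence Negative.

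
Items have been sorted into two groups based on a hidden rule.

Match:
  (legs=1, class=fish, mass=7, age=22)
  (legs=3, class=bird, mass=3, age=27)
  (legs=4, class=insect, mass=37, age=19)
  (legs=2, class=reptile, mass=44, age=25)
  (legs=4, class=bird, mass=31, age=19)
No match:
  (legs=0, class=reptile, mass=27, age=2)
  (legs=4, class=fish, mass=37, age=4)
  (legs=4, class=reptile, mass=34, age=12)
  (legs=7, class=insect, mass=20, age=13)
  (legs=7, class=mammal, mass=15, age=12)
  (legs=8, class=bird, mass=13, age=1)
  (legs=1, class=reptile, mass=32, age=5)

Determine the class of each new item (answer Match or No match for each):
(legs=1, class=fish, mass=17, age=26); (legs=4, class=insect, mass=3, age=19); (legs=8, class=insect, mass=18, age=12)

Match, Match, No match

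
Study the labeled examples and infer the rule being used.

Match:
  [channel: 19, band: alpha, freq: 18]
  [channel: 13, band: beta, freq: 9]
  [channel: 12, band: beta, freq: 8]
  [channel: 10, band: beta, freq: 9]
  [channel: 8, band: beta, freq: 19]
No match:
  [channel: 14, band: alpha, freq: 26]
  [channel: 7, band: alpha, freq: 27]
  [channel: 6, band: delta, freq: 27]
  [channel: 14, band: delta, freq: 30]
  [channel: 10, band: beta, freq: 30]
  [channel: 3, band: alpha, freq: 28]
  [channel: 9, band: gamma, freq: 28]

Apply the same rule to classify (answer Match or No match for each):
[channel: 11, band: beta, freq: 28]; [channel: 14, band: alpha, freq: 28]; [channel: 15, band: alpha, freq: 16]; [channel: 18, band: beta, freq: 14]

No match, No match, Match, Match

A rule that fits every label: freq ≤ 19 — true of each 'Match' example, false of each 'No match' one.
[channel: 11, band: beta, freq: 28]: No match (freq = 28).
[channel: 14, band: alpha, freq: 28]: No match (freq = 28).
[channel: 15, band: alpha, freq: 16]: Match (freq = 16).
[channel: 18, band: beta, freq: 14]: Match (freq = 14).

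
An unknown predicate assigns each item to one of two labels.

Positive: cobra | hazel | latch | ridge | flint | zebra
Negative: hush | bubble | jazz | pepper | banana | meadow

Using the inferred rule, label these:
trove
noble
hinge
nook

Positive, Positive, Positive, Negative

Rule: odd length. This holds for each 'Positive' example and fails for each 'Negative' one.
trove: length 5, passes → Positive.
noble: length 5, passes → Positive.
hinge: length 5, passes → Positive.
nook: length 4, does not pass → Negative.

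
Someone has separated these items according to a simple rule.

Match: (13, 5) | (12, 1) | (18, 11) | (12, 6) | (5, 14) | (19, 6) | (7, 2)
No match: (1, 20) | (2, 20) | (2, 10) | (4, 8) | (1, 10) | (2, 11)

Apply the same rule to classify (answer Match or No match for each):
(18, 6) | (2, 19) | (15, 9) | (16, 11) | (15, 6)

Match, No match, Match, Match, Match

The rule appears to be: first ≥ 5.
(18, 6): Match (first 18).
(2, 19): No match (first 2).
(15, 9): Match (first 15).
(16, 11): Match (first 16).
(15, 6): Match (first 15).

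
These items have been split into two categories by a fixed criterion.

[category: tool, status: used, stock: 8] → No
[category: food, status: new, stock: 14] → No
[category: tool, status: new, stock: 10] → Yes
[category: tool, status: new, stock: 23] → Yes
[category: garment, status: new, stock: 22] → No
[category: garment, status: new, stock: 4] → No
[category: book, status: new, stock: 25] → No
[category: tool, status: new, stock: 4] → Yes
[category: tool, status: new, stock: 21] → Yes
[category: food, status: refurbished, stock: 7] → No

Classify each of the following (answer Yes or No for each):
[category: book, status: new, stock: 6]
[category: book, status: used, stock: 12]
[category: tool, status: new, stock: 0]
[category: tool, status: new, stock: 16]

No, No, Yes, Yes

One predicate separates the groups cleanly: status is new AND category is tool.
[category: book, status: new, stock: 6]: No (status is new, category is book). [category: book, status: used, stock: 12]: No (status is used, category is book). [category: tool, status: new, stock: 0]: Yes (status is new, category is tool). [category: tool, status: new, stock: 16]: Yes (status is new, category is tool).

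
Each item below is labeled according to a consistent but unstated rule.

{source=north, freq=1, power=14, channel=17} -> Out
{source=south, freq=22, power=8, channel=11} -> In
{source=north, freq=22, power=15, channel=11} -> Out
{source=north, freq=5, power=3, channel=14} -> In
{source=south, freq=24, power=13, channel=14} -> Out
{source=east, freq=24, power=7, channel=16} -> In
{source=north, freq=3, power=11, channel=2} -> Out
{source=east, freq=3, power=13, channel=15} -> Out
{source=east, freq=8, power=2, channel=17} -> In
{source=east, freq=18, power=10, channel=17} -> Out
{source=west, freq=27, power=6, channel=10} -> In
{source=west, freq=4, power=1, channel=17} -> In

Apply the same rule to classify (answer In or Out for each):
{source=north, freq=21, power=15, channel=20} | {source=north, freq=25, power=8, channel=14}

Out, In

The pattern is that an item is 'In' exactly when: power ≤ 8.
Out: {source=north, freq=21, power=15, channel=20}, since power = 15.
In: {source=north, freq=25, power=8, channel=14}, since power = 8.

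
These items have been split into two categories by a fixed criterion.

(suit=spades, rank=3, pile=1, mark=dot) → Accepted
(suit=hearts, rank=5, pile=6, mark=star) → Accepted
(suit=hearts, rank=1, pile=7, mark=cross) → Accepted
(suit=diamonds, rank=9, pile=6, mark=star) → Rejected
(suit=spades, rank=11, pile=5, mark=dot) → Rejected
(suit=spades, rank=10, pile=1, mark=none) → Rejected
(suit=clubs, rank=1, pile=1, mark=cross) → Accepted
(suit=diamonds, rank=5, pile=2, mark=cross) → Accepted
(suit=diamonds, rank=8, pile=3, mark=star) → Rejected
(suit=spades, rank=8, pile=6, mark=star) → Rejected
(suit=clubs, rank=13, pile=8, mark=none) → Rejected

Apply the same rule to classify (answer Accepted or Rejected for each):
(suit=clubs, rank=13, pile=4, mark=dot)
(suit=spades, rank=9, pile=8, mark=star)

The simplest hypothesis consistent with all the labels is: rank ≤ 5.
(suit=clubs, rank=13, pile=4, mark=dot) — rank = 13, hence Rejected.
(suit=spades, rank=9, pile=8, mark=star) — rank = 9, hence Rejected.

Rejected, Rejected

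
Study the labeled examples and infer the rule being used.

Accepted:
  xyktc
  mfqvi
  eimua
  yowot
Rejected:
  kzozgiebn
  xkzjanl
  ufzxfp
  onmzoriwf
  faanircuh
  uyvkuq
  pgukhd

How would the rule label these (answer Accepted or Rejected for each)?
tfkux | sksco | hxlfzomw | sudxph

Every 'Accepted' example satisfies: length 5. None of the 'Rejected' examples do.
tfkux — length 5, hence Accepted.
sksco — length 5, hence Accepted.
hxlfzomw — length 8, hence Rejected.
sudxph — length 6, hence Rejected.

Accepted, Accepted, Rejected, Rejected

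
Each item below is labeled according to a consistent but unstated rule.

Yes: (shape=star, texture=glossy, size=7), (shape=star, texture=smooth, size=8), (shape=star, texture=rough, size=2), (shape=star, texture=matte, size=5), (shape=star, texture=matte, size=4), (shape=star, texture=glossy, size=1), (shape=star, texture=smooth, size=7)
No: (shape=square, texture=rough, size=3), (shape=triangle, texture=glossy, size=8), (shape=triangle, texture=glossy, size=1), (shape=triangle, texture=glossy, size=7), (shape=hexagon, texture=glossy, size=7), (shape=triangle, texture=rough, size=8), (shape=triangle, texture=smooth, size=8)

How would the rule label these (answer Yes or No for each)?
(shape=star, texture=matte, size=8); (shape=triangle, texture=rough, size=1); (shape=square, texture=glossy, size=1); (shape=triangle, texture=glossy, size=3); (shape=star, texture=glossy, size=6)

Yes, No, No, No, Yes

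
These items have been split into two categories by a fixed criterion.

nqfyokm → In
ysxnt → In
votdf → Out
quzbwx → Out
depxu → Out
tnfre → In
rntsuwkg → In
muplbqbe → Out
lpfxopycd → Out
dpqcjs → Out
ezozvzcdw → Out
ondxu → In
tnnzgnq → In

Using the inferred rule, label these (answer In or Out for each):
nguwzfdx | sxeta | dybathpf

In, Out, Out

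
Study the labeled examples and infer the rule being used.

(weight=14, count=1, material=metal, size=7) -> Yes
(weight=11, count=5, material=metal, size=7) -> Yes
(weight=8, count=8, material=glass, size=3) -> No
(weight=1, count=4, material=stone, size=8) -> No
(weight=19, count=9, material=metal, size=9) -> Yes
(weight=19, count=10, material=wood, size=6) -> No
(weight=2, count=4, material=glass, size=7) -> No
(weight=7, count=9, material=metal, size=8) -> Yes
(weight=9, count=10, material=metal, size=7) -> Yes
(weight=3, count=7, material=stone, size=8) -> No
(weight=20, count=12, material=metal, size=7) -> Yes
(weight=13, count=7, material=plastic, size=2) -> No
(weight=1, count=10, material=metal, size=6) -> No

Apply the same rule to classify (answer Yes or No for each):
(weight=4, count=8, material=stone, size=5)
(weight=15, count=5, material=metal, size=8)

One predicate separates the groups cleanly: material is metal AND size ≥ 7.
(weight=4, count=8, material=stone, size=5): material is stone, size = 5, does not satisfy this → No. (weight=15, count=5, material=metal, size=8): material is metal, size = 8, matches → Yes.

No, Yes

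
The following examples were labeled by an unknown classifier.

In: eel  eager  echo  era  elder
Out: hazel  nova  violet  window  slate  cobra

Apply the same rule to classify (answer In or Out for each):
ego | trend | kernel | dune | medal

In, Out, Out, Out, Out

The common property of the 'In' items is: starts with 'e'. No 'Out' item has it.
ego: starts with 'e' — matches, so In. trend: starts with 't' — fails this test, so Out. kernel: starts with 'k' — fails this test, so Out. dune: starts with 'd' — fails this test, so Out. medal: starts with 'm' — fails this test, so Out.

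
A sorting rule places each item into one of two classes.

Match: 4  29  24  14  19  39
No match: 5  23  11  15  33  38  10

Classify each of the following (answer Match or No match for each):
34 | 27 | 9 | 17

Match, No match, Match, No match

Every 'Match' example satisfies: ≡ 4 (mod 5). None of the 'No match' examples do.
34 — 34 mod 5 = 4, hence Match. 27 — 27 mod 5 = 2, hence No match. 9 — 9 mod 5 = 4, hence Match. 17 — 17 mod 5 = 2, hence No match.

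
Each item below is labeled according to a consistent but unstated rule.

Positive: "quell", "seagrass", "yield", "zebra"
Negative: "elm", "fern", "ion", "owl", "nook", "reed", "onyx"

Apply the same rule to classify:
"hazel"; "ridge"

'Positive' ⟺ length ≥ 5.
"hazel": length 5, qualifies → Positive.
"ridge": length 5, qualifies → Positive.

Positive, Positive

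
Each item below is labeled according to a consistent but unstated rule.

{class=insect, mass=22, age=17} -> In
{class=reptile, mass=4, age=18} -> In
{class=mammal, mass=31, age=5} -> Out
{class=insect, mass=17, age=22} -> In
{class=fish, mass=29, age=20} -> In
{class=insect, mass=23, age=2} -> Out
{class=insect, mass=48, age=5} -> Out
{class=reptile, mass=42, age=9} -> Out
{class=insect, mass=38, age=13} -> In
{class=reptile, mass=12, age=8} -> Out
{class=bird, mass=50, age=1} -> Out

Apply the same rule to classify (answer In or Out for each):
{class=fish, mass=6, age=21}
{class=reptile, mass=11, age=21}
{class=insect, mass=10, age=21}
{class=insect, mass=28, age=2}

In, In, In, Out

The simplest hypothesis consistent with all the labels is: age ≥ 13.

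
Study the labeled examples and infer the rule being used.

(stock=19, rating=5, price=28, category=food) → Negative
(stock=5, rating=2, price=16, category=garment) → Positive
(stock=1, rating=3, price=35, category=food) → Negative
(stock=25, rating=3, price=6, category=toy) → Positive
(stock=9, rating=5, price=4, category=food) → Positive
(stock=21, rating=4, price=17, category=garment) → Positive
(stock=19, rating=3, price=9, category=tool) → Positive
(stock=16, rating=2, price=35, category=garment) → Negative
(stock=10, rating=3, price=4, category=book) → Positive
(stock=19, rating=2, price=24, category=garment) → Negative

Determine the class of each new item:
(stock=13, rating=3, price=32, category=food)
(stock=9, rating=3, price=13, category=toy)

Negative, Positive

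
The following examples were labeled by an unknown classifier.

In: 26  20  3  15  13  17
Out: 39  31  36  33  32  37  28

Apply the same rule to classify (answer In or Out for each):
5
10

The rule appears to be: at most 26.
5: In (5 ≤ 26). 10: In (10 ≤ 26).

In, In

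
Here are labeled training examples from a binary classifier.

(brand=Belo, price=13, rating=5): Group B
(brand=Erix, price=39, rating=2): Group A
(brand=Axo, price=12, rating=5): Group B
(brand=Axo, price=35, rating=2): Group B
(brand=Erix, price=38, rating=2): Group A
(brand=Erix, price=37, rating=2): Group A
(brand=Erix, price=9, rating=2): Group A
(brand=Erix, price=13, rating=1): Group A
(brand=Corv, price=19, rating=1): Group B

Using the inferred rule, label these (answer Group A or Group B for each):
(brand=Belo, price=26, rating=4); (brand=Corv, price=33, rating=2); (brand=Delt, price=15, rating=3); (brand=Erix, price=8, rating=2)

The simplest hypothesis consistent with all the labels is: brand is Erix.
Group B: (brand=Belo, price=26, rating=4), since brand is Belo.
Group B: (brand=Corv, price=33, rating=2), since brand is Corv.
Group B: (brand=Delt, price=15, rating=3), since brand is Delt.
Group A: (brand=Erix, price=8, rating=2), since brand is Erix.

Group B, Group B, Group B, Group A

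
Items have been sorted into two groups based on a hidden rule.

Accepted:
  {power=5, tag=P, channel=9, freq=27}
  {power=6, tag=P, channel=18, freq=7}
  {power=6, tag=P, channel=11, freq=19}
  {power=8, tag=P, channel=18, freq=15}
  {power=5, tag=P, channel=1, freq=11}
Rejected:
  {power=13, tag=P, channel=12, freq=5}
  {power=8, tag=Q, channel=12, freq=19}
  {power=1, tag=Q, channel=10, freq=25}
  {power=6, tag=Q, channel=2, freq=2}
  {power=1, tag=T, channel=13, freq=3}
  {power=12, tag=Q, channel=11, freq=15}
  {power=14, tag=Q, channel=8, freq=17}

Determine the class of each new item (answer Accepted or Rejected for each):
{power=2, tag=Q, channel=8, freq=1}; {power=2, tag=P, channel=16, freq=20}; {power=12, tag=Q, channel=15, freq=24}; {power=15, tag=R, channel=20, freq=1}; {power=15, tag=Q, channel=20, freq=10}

Rejected, Accepted, Rejected, Rejected, Rejected

'Accepted' ⟺ tag is P AND freq ≥ 7.
{power=2, tag=Q, channel=8, freq=1}: Rejected (tag is Q, freq = 1). {power=2, tag=P, channel=16, freq=20}: Accepted (tag is P, freq = 20). {power=12, tag=Q, channel=15, freq=24}: Rejected (tag is Q, freq = 24). {power=15, tag=R, channel=20, freq=1}: Rejected (tag is R, freq = 1). {power=15, tag=Q, channel=20, freq=10}: Rejected (tag is Q, freq = 10).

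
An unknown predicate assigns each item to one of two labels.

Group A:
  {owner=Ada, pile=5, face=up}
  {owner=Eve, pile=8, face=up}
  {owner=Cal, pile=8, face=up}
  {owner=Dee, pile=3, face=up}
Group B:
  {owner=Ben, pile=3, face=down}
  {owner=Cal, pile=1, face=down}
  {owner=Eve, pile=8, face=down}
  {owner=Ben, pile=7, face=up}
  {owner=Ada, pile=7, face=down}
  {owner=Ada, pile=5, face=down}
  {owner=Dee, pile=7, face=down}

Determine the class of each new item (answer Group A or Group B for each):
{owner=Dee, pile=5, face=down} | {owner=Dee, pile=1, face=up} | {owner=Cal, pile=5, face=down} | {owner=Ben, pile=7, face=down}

Every 'Group A' example satisfies: face is up AND pile ≠ 7. None of the 'Group B' examples do.
{owner=Dee, pile=5, face=down} → face is down, pile = 5 → Group B.
{owner=Dee, pile=1, face=up} → face is up, pile = 1 → Group A.
{owner=Cal, pile=5, face=down} → face is down, pile = 5 → Group B.
{owner=Ben, pile=7, face=down} → face is down, pile = 7 → Group B.

Group B, Group A, Group B, Group B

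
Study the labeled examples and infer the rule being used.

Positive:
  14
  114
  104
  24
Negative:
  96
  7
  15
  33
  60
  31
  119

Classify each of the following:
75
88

Negative, Negative

Comparing the two groups points to one rule — ends in digit 4.
75 → last digit 5 → Negative. 88 → last digit 8 → Negative.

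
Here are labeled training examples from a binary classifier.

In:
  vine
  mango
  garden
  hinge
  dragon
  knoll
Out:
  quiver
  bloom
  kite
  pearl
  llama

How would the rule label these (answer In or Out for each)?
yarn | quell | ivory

In, Out, Out

A rule that fits every label: contains 'n' — true of each 'In' example, false of each 'Out' one.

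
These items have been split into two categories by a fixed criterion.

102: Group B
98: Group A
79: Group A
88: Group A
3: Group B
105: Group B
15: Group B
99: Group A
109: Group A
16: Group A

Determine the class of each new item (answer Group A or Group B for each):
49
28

Group A, Group A

A rule that fits every label: digit sum ≥ 7 — true of each 'Group A' example, false of each 'Group B' one.
Group A: 49, since digit sum 4+9 = 13.
Group A: 28, since digit sum 2+8 = 10.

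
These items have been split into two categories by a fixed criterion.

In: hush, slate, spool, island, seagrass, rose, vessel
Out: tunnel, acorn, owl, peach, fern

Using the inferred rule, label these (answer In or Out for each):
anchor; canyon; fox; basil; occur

Every 'In' example satisfies: contains 's'. None of the 'Out' examples do.
Out: anchor, since no 's'. Out: canyon, since no 's'. Out: fox, since no 's'. In: basil, since has 's'. Out: occur, since no 's'.

Out, Out, Out, In, Out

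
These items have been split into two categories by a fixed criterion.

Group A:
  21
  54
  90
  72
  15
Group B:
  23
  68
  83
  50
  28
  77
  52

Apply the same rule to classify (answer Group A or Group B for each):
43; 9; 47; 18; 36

Group B, Group A, Group B, Group A, Group A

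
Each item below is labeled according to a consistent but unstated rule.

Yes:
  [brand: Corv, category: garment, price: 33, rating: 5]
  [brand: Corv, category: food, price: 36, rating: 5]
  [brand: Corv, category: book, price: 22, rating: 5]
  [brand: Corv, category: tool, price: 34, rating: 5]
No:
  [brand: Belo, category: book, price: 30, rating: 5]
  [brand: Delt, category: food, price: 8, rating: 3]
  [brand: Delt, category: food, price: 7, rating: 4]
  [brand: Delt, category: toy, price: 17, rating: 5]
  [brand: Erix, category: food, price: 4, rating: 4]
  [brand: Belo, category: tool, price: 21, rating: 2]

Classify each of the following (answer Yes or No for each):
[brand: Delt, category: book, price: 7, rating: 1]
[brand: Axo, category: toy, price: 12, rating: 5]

No, No

The distinguishing property — brand is Corv — holds for all the 'Yes' cases and none of the 'No' cases.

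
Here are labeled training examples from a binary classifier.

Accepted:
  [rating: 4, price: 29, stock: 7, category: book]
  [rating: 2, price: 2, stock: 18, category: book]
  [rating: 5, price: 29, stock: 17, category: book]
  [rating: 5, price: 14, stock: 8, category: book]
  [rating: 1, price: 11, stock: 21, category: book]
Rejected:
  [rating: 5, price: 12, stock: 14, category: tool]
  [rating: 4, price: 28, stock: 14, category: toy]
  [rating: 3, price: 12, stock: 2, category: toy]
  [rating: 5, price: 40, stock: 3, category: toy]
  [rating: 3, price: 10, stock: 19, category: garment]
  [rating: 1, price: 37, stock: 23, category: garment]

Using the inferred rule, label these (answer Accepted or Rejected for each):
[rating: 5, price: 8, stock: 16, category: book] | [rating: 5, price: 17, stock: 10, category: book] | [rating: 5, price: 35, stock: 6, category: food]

Accepted, Accepted, Rejected

Rule: category is book. This holds for each 'Accepted' example and fails for each 'Rejected' one.
[rating: 5, price: 8, stock: 16, category: book]: Accepted (category is book).
[rating: 5, price: 17, stock: 10, category: book]: Accepted (category is book).
[rating: 5, price: 35, stock: 6, category: food]: Rejected (category is food).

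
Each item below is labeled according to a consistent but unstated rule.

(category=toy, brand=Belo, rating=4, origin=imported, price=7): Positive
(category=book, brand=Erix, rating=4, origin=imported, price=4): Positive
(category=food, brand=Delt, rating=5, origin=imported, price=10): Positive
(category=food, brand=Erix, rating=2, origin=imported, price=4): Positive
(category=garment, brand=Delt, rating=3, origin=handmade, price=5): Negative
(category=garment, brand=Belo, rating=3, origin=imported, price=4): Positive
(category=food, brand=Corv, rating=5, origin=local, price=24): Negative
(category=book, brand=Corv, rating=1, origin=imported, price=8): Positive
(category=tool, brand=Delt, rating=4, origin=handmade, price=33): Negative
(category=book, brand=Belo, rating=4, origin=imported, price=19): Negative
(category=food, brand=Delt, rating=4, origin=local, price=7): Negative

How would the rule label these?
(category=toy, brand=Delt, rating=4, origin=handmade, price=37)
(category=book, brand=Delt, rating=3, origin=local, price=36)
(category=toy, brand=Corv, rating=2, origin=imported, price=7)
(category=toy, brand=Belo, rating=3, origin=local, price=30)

Negative, Negative, Positive, Negative

All 'Positive' examples share one property — origin is imported AND price ≤ 10 — and every 'Negative' example lacks it.
(category=toy, brand=Delt, rating=4, origin=handmade, price=37) → origin is handmade, price = 37 → Negative.
(category=book, brand=Delt, rating=3, origin=local, price=36) → origin is local, price = 36 → Negative.
(category=toy, brand=Corv, rating=2, origin=imported, price=7) → origin is imported, price = 7 → Positive.
(category=toy, brand=Belo, rating=3, origin=local, price=30) → origin is local, price = 30 → Negative.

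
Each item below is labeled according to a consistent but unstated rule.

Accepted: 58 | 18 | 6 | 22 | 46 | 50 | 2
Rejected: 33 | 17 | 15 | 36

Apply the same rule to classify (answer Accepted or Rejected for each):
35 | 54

The common property of the 'Accepted' items is: ≡ 2 (mod 4). No 'Rejected' item has it.

Rejected, Accepted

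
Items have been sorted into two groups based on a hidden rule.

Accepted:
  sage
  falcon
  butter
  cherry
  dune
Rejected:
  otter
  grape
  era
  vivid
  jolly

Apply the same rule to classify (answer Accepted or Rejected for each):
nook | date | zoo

Accepted, Accepted, Rejected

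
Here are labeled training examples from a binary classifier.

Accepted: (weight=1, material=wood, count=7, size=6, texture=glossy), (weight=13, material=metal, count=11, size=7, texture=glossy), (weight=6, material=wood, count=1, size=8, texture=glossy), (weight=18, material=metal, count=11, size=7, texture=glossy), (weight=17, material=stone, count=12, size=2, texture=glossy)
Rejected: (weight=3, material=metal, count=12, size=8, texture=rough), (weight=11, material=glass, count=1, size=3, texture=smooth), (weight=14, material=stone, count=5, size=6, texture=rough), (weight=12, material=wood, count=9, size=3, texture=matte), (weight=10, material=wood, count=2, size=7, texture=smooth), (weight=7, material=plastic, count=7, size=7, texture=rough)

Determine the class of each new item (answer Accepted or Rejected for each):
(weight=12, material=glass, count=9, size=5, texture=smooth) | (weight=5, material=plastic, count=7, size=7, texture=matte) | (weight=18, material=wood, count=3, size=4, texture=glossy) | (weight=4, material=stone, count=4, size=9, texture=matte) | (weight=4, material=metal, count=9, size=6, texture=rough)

Rejected, Rejected, Accepted, Rejected, Rejected

All 'Accepted' examples share one property — texture is glossy — and every 'Rejected' example lacks it.
(weight=12, material=glass, count=9, size=5, texture=smooth) — texture is smooth, hence Rejected. (weight=5, material=plastic, count=7, size=7, texture=matte) — texture is matte, hence Rejected. (weight=18, material=wood, count=3, size=4, texture=glossy) — texture is glossy, hence Accepted. (weight=4, material=stone, count=4, size=9, texture=matte) — texture is matte, hence Rejected. (weight=4, material=metal, count=9, size=6, texture=rough) — texture is rough, hence Rejected.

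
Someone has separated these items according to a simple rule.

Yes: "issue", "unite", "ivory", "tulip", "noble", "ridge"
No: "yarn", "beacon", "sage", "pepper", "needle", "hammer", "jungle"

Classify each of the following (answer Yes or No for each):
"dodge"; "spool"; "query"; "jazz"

Yes, Yes, Yes, No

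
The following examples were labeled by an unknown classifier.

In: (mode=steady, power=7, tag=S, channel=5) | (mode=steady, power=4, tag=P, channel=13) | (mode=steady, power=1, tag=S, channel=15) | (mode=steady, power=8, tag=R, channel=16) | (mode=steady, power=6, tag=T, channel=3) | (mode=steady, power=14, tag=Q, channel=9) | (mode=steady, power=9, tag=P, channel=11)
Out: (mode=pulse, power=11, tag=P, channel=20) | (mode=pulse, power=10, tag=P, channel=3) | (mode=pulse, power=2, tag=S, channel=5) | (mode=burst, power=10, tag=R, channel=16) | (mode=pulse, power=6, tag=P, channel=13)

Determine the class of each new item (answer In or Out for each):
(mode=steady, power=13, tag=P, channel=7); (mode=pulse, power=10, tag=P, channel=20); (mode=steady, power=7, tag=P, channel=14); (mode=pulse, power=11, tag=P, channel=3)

The simplest hypothesis consistent with all the labels is: mode is steady.
(mode=steady, power=13, tag=P, channel=7) — mode is steady, hence In.
(mode=pulse, power=10, tag=P, channel=20) — mode is pulse, hence Out.
(mode=steady, power=7, tag=P, channel=14) — mode is steady, hence In.
(mode=pulse, power=11, tag=P, channel=3) — mode is pulse, hence Out.

In, Out, In, Out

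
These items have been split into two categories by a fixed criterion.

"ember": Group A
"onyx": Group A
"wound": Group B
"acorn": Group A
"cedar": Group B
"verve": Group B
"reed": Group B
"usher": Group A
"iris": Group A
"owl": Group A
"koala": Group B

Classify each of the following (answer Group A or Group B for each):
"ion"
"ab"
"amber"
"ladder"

Group A, Group A, Group A, Group B

The common property of the 'Group A' items is: starts with a vowel. No 'Group B' item has it.
"ion": starts with 'i' — satisfies this, so Group A.
"ab": starts with 'a' — satisfies this, so Group A.
"amber": starts with 'a' — satisfies this, so Group A.
"ladder": starts with 'l' — does not satisfy this, so Group B.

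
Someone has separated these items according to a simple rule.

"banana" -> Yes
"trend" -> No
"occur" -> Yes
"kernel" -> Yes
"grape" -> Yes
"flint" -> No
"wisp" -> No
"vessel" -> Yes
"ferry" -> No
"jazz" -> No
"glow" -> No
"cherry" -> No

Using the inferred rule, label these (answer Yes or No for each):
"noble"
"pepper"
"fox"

Yes, Yes, No

The simplest hypothesis consistent with all the labels is: has ≥ 2 vowels.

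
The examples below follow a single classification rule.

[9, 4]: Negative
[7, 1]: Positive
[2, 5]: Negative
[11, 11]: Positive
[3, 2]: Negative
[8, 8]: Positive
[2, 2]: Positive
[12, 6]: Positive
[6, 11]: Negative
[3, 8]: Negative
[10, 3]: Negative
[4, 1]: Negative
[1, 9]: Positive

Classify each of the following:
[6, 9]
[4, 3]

Negative, Negative

Checking candidate rules against both groups, what survives is: sum is even.
[6, 9]: 6+9 = 15 — does not pass, so Negative. [4, 3]: 4+3 = 7 — does not pass, so Negative.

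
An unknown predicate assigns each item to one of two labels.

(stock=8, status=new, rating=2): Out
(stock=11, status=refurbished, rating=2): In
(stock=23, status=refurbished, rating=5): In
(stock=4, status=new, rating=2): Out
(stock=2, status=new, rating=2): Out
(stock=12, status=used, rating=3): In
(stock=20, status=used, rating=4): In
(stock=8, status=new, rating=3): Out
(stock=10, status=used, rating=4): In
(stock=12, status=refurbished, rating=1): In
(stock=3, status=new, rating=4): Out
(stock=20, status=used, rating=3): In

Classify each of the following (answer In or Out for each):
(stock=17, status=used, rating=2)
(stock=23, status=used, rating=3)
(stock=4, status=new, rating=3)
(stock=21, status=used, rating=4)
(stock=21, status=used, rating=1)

In, In, Out, In, In

The distinguishing property — stock ≥ 10 — holds for all the 'In' cases and none of the 'Out' cases.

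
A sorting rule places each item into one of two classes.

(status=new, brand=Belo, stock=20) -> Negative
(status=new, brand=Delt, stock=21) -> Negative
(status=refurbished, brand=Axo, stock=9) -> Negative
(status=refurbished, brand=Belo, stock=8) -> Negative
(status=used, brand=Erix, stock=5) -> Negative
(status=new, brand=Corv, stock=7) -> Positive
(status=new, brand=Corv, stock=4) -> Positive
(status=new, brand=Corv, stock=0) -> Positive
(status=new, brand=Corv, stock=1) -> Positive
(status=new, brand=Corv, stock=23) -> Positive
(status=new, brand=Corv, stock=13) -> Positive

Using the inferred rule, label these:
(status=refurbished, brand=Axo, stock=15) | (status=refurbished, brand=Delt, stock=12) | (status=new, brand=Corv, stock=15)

Negative, Negative, Positive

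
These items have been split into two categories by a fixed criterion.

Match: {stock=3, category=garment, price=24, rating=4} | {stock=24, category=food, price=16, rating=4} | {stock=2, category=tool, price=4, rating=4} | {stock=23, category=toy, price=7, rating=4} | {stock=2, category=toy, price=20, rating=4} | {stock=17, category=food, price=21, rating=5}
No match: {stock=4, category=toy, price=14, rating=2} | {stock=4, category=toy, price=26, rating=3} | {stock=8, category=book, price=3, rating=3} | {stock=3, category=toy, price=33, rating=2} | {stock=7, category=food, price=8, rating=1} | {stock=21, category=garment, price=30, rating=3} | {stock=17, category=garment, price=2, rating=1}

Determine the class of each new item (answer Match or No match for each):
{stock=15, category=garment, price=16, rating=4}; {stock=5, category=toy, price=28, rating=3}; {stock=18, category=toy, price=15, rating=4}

Match, No match, Match

The distinguishing property — rating ≥ 4 — holds for all the 'Match' cases and none of the 'No match' cases.
{stock=15, category=garment, price=16, rating=4}: Match (rating = 4).
{stock=5, category=toy, price=28, rating=3}: No match (rating = 3).
{stock=18, category=toy, price=15, rating=4}: Match (rating = 4).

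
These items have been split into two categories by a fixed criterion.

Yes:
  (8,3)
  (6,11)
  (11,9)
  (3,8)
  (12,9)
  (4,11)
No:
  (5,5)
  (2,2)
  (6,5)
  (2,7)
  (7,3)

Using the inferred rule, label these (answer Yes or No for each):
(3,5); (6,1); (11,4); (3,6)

No, No, Yes, No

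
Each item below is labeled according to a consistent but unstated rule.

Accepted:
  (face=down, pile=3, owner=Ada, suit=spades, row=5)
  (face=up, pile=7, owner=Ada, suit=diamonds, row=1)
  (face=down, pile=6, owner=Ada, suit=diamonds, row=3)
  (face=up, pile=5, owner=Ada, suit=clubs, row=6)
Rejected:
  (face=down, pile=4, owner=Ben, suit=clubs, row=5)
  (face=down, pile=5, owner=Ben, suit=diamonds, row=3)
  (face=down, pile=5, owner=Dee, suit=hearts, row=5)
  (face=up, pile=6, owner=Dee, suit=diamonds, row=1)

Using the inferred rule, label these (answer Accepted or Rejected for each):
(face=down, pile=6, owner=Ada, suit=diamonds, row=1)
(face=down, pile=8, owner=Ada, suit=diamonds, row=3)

The simplest hypothesis consistent with all the labels is: owner is Ada.
(face=down, pile=6, owner=Ada, suit=diamonds, row=1): owner is Ada — qualifies, so Accepted.
(face=down, pile=8, owner=Ada, suit=diamonds, row=3): owner is Ada — qualifies, so Accepted.

Accepted, Accepted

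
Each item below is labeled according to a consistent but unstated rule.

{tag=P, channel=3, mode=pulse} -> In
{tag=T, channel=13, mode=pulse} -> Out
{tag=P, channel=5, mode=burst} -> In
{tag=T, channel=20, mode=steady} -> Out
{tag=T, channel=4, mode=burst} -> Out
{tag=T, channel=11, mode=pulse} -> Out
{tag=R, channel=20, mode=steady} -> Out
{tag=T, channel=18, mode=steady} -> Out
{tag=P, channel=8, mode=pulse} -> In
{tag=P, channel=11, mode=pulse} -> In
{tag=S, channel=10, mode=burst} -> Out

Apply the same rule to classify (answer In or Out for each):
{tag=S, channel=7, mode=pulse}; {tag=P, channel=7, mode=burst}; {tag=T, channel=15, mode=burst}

The classifier is using: tag is P.

Out, In, Out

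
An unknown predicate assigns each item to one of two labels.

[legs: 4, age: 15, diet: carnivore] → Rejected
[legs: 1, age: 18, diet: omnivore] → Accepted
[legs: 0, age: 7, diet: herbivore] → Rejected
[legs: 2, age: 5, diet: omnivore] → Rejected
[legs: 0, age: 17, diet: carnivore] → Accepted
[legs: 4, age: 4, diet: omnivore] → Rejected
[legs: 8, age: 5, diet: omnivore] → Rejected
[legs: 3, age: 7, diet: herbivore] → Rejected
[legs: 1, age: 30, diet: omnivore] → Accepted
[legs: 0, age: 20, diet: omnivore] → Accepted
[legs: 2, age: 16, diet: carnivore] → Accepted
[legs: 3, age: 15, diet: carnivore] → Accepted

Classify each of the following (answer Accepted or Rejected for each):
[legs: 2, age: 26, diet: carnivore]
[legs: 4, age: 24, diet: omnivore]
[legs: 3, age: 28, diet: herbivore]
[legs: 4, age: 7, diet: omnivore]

'Accepted' ⟺ age ≥ 15 AND legs ≤ 3.
[legs: 2, age: 26, diet: carnivore] — age = 26, legs = 2, hence Accepted.
[legs: 4, age: 24, diet: omnivore] — age = 24, legs = 4, hence Rejected.
[legs: 3, age: 28, diet: herbivore] — age = 28, legs = 3, hence Accepted.
[legs: 4, age: 7, diet: omnivore] — age = 7, legs = 4, hence Rejected.

Accepted, Rejected, Accepted, Rejected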